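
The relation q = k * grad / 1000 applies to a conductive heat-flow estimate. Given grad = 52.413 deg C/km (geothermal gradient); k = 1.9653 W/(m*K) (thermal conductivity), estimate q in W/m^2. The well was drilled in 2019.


q = k * grad / 1000
q = 1.9653 * 52.413 / 1000
q = 0.10301 W/m^2


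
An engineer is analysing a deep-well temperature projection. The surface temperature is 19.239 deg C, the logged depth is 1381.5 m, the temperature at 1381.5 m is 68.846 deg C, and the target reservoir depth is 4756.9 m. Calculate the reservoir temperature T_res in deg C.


Step 1: grad = (T_d1 - T_surf)/d1 * 1000 = (68.846 - 19.239)/1381.5 * 1000 = 35.90807 deg C/km
Step 2: T_res = T_surf + grad*d2/1000 = 19.239 + 35.90807*4756.9/1000 = 190.05 deg C
T_res = 190.05 deg C


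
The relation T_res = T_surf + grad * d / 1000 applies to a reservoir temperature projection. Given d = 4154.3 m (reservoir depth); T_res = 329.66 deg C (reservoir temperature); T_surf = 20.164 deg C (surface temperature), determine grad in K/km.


grad = (T_res - T_surf) / d * 1000
grad = (329.66 - 20.164) / 4154.3 * 1000
grad = 74.50016 deg C/km
Convert: 74.50016 deg C/km * 1.0 = 74.500 K/km
grad = 74.500 K/km


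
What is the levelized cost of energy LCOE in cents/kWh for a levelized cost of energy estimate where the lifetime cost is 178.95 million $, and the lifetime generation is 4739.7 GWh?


LCOE = C_tot / E_tot * 100
LCOE = 178.95 / 4739.7 * 100
LCOE = 3.7756 cents/kWh


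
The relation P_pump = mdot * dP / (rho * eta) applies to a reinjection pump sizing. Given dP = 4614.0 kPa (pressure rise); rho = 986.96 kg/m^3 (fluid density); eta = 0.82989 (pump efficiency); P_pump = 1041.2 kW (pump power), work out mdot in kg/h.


mdot = P_pump * rho * eta / dP
mdot = 1041.2 * 986.96 * 0.82989 / 4614.0
mdot = 184.8318 kg/s
Convert: 184.8318 kg/s * 3600.0 = 6.6539e+05 kg/h
mdot = 6.6539e+05 kg/h


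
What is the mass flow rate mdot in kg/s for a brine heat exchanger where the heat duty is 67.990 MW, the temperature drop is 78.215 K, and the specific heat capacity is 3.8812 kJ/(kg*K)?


mdot = Q * 1000 / (cp * dT)
mdot = 67.990 * 1000 / (3.8812 * 78.215)
mdot = 223.97 kg/s


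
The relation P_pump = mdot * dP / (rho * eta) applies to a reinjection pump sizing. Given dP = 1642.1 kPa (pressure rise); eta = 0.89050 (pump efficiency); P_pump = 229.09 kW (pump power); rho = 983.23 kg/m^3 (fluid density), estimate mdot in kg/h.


mdot = P_pump * rho * eta / dP
mdot = 229.09 * 983.23 * 0.89050 / 1642.1
mdot = 122.1506 kg/s
Convert: 122.1506 kg/s * 3600.0 = 4.3974e+05 kg/h
mdot = 4.3974e+05 kg/h


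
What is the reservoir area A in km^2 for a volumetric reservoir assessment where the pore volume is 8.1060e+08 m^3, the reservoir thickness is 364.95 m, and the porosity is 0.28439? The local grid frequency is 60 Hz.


A = Vp / (1e6 * hr * phi)
A = 8.1060e+08 / (1e6 * 364.95 * 0.28439)
A = 7.8101 km^2


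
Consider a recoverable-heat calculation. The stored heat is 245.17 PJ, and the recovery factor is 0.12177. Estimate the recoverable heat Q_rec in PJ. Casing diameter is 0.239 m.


Q_rec = Q_s * RF
Q_rec = 245.17 * 0.12177
Q_rec = 29.854 PJ


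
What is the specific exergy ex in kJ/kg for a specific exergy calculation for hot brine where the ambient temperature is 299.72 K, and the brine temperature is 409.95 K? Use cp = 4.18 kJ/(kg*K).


ex = cp * ((T_b - T_0) - T_0 * ln(T_b/T_0))
ex = 4.18 * ((409.95 - 299.72) - 299.72 * ln(409.95/299.72))
ex = 68.392 kJ/kg


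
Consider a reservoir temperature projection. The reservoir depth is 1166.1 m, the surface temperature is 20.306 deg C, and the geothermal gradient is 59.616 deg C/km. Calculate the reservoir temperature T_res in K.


T_res = T_surf + grad * d / 1000
T_res = 20.306 + 59.616 * 1166.1 / 1000
T_res = 89.82422 deg C
Convert to K: 89.82422 + 273.15 = 362.97 K
T_res = 362.97 K


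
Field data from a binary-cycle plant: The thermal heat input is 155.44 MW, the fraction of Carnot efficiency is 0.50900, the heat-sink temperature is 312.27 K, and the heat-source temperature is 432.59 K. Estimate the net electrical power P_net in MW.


Step 1: eta = (1 - Tc/Th)*f = (1 - 312.27/432.59)*0.509 = 0.1415726
Step 2: P_net = eta * Q_in = 0.1415726 * 155.44 = 22.006 MW
P_net = 22.006 MW


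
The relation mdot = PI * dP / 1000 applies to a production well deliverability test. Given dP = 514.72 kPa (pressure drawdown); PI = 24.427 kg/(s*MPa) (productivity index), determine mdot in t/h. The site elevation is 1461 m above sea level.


mdot = PI * dP / 1000
mdot = 24.427 * 514.72 / 1000
mdot = 12.57307 kg/s
Convert: 12.57307 kg/s * 3.6 = 45.263 t/h
mdot = 45.263 t/h


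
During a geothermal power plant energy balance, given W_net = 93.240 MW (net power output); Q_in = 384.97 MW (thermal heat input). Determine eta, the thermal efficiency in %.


eta = W_net / Q_in * 100
eta = 93.240 / 384.97 * 100
eta = 24.220 %


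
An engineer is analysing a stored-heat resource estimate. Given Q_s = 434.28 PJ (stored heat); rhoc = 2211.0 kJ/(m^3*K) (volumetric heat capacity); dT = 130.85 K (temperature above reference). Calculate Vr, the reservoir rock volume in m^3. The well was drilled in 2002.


Vr = Q_s * 1e12 / (rhoc * dT)
Vr = 434.28 * 1e12 / (2211.0 * 130.85)
Vr = 1.5011e+09 m^3


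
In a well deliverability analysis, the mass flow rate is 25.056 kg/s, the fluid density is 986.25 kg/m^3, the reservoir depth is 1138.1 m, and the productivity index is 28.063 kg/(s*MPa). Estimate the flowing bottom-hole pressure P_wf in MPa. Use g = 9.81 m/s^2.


Step 1: P_i = rho*g*h/1e6 = 986.25*9.81*1138.1/1e6 = 11.01125 MPa
Step 2: P_wf = P_i - mdot/PI = 11.01125 - 25.056/28.063 = 10.118 MPa
P_wf = 10.118 MPa


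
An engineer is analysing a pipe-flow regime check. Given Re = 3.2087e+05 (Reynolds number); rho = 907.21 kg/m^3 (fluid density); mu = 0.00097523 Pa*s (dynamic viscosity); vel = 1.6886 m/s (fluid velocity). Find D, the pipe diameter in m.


D = Re * mu / (rho * vel)
D = 3.2087e+05 * 0.00097523 / (907.21 * 1.6886)
D = 0.20427 m


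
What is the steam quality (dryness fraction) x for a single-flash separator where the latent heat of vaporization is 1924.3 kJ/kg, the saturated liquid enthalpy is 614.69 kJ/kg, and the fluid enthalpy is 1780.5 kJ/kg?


x = (h - hf) / hfg
x = (1780.5 - 614.69) / 1924.3
x = 0.60584


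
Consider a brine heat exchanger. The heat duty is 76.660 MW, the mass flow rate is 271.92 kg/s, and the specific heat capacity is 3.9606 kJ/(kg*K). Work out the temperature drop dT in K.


dT = Q * 1000 / (mdot * cp)
dT = 76.660 * 1000 / (271.92 * 3.9606)
dT = 71.181 K


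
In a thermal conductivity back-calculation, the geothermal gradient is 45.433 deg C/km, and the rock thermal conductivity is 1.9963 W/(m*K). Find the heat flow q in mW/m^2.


q = k * grad / 1000
q = 1.9963 * 45.433 / 1000
q = 0.09069790 W/m^2
Convert: 0.09069790 W/m^2 * 1000.0 = 90.698 mW/m^2
q = 90.698 mW/m^2


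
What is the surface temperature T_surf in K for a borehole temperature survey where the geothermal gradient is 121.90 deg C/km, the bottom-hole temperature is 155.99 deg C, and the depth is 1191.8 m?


T_surf = T_d - grad * d / 1000
T_surf = 155.99 - 121.90 * 1191.8 / 1000
T_surf = 10.70958 deg C
Convert to K: 10.70958 + 273.15 = 283.86 K
T_surf = 283.86 K


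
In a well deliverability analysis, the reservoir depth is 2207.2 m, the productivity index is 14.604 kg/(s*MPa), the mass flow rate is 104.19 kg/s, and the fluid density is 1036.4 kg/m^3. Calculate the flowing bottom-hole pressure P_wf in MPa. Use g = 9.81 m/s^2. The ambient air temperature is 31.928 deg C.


Step 1: P_i = rho*g*h/1e6 = 1036.4*9.81*2207.2/1e6 = 22.44079 MPa
Step 2: P_wf = P_i - mdot/PI = 22.44079 - 104.19/14.604 = 15.306 MPa
P_wf = 15.306 MPa


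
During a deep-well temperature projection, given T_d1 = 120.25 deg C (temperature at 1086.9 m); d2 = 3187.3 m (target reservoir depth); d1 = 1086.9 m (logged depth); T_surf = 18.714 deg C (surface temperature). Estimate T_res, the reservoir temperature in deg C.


Step 1: grad = (T_d1 - T_surf)/d1 * 1000 = (120.25 - 18.714)/1086.9 * 1000 = 93.41798 deg C/km
Step 2: T_res = T_surf + grad*d2/1000 = 18.714 + 93.41798*3187.3/1000 = 316.47 deg C
T_res = 316.47 deg C


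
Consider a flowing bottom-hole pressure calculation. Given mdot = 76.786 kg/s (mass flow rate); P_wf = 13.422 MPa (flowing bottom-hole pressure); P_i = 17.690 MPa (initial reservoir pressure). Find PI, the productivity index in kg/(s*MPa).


PI = mdot / (P_i - P_wf)
PI = 76.786 / (17.690 - 13.422)
PI = 17.991 kg/(s*MPa)


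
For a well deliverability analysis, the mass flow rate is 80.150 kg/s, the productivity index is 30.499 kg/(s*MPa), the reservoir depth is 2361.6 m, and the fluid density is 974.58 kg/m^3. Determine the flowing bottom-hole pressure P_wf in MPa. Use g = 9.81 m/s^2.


Step 1: P_i = rho*g*h/1e6 = 974.58*9.81*2361.6/1e6 = 22.57838 MPa
Step 2: P_wf = P_i - mdot/PI = 22.57838 - 80.15/30.499 = 19.950 MPa
P_wf = 19.950 MPa


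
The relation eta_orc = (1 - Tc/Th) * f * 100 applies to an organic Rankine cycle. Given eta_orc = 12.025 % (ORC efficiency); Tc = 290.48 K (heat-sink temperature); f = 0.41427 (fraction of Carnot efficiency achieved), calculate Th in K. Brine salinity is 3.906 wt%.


Th = Tc / (1 - (eta_orc/100)/f)
Th = 290.48 / (1 - (12.025/100)/0.41427)
Th = 409.28 K


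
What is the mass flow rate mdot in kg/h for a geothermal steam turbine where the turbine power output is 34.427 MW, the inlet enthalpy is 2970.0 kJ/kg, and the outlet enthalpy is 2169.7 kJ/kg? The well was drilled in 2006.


mdot = P * 1000 / (h_in - h_out)
mdot = 34.427 * 1000 / (2970.0 - 2169.7)
mdot = 43.01762 kg/s
Convert: 43.01762 kg/s * 3600.0 = 1.5486e+05 kg/h
mdot = 1.5486e+05 kg/h


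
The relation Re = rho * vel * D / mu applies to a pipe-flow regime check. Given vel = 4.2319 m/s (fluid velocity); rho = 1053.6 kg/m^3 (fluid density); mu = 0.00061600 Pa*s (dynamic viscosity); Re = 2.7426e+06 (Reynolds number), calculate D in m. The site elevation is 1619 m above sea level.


D = Re * mu / (rho * vel)
D = 2.7426e+06 * 0.00061600 / (1053.6 * 4.2319)
D = 0.37891 m


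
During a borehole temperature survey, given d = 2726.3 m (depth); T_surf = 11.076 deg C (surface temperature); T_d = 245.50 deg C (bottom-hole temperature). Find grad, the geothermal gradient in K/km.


grad = (T_d - T_surf) / d * 1000
grad = (245.50 - 11.076) / 2726.3 * 1000
grad = 85.98614 deg C/km
Convert: 85.98614 deg C/km * 1.0 = 85.986 K/km
grad = 85.986 K/km


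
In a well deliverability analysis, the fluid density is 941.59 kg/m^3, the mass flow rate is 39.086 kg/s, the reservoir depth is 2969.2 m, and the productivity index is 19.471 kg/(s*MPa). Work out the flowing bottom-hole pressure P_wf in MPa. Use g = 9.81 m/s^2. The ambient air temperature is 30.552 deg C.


Step 1: P_i = rho*g*h/1e6 = 941.59*9.81*2969.2/1e6 = 27.42649 MPa
Step 2: P_wf = P_i - mdot/PI = 27.42649 - 39.086/19.471 = 25.419 MPa
P_wf = 25.419 MPa


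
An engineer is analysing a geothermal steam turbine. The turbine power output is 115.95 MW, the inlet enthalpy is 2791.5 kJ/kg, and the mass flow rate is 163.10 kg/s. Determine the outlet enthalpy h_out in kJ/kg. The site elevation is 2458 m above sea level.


h_out = h_in - P * 1000 / mdot
h_out = 2791.5 - 115.95 * 1000 / 163.10
h_out = 2080.6 kJ/kg


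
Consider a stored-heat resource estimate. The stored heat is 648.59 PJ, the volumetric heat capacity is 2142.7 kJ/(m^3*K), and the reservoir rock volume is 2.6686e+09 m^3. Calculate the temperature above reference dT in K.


dT = Q_s * 1e12 / (Vr * rhoc)
dT = 648.59 * 1e12 / (2.6686e+09 * 2142.7)
dT = 113.43 K


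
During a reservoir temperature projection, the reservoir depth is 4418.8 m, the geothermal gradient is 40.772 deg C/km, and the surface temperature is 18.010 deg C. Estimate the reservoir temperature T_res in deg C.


T_res = T_surf + grad * d / 1000
T_res = 18.010 + 40.772 * 4418.8 / 1000
T_res = 198.17 deg C


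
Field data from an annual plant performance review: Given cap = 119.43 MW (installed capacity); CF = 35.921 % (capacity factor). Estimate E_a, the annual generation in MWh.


E_a = CF / 100 * cap * 8760
E_a = 35.921 / 100 * 119.43 * 8760
E_a = 3.7581e+05 MWh


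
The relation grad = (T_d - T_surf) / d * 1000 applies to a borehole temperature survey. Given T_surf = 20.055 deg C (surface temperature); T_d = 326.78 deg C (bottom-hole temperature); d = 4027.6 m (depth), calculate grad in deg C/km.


grad = (T_d - T_surf) / d * 1000
grad = (326.78 - 20.055) / 4027.6 * 1000
grad = 76.156 deg C/km


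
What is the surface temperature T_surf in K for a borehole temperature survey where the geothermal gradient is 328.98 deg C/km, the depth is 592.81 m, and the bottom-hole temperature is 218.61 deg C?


T_surf = T_d - grad * d / 1000
T_surf = 218.61 - 328.98 * 592.81 / 1000
T_surf = 23.58737 deg C
Convert to K: 23.58737 + 273.15 = 296.74 K
T_surf = 296.74 K


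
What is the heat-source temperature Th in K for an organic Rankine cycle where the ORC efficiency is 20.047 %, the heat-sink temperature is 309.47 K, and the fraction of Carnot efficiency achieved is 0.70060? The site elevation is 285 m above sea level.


Th = Tc / (1 - (eta_orc/100)/f)
Th = 309.47 / (1 - (20.047/100)/0.70060)
Th = 433.52 K


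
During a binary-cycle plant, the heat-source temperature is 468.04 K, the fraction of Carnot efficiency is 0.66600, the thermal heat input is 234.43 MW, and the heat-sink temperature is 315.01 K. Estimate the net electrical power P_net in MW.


Step 1: eta = (1 - Tc/Th)*f = (1 - 315.01/468.04)*0.666 = 0.2177549
Step 2: P_net = eta * Q_in = 0.2177549 * 234.43 = 51.048 MW
P_net = 51.048 MW


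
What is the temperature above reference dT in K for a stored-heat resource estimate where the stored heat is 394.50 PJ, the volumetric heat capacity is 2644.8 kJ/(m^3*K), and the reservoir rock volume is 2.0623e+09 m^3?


dT = Q_s * 1e12 / (Vr * rhoc)
dT = 394.50 * 1e12 / (2.0623e+09 * 2644.8)
dT = 72.327 K


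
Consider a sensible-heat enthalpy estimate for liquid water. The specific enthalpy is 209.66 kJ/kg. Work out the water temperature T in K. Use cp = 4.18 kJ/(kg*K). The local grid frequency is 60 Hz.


T = h / cp
T = 209.66 / 4.18
T = 50.15789 deg C
Convert to K: 50.15789 + 273.15 = 323.31 K
T = 323.31 K


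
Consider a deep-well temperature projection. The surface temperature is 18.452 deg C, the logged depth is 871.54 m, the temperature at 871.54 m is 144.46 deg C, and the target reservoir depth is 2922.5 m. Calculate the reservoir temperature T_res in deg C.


Step 1: grad = (T_d1 - T_surf)/d1 * 1000 = (144.46 - 18.452)/871.54 * 1000 = 144.5809 deg C/km
Step 2: T_res = T_surf + grad*d2/1000 = 18.452 + 144.5809*2922.5/1000 = 440.99 deg C
T_res = 440.99 deg C


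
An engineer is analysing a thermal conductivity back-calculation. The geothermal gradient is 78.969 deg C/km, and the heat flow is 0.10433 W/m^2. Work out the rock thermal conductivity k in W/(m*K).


k = q / (grad / 1000)
k = 0.10433 / (78.969 / 1000)
k = 1.3212 W/(m*K)


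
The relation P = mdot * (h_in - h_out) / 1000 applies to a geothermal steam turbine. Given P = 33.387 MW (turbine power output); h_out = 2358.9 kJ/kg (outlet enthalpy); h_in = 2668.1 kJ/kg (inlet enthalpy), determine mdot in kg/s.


mdot = P * 1000 / (h_in - h_out)
mdot = 33.387 * 1000 / (2668.1 - 2358.9)
mdot = 107.98 kg/s


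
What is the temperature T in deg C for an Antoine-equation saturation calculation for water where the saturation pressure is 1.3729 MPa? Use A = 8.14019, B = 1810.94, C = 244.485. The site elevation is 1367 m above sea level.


T = B / (A - log10(P_sat * 760 / 0.101325)) - C
T = 1810.94 / (8.14019 - log10(1.3729 * 760 / 0.101325)) - 244.485
T = 194.27 deg C


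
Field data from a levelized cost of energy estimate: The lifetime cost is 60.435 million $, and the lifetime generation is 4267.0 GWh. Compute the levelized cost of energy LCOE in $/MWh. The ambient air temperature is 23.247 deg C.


LCOE = C_tot / E_tot * 100
LCOE = 60.435 / 4267.0 * 100
LCOE = 1.416335 cents/kWh
Convert: 1.416335 cents/kWh * 10.0 = 14.163 $/MWh
LCOE = 14.163 $/MWh


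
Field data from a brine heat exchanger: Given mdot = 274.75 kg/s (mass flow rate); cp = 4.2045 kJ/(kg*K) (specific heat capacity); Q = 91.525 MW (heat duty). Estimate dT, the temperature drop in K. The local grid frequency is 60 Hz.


dT = Q * 1000 / (mdot * cp)
dT = 91.525 * 1000 / (274.75 * 4.2045)
dT = 79.230 K


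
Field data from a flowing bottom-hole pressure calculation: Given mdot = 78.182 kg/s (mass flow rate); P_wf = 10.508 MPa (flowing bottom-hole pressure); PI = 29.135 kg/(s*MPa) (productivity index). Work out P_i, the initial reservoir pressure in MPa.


P_i = P_wf + mdot / PI
P_i = 10.508 + 78.182 / 29.135
P_i = 13.191 MPa


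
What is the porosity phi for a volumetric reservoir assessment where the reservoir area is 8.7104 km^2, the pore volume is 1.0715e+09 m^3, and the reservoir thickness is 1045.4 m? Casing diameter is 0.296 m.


phi = Vp / (A * 1e6 * hr)
phi = 1.0715e+09 / (8.7104 * 1e6 * 1045.4)
phi = 0.11767


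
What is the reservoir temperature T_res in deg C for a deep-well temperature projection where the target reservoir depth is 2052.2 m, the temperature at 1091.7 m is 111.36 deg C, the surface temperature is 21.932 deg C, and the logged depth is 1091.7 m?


Step 1: grad = (T_d1 - T_surf)/d1 * 1000 = (111.36 - 21.932)/1091.7 * 1000 = 81.91628 deg C/km
Step 2: T_res = T_surf + grad*d2/1000 = 21.932 + 81.91628*2052.2/1000 = 190.04 deg C
T_res = 190.04 deg C


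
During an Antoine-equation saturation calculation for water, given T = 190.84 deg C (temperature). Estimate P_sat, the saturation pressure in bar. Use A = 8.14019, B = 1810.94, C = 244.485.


P_sat = 10^(A - B/(C + T)) / 760 * 0.101325
P_sat = 10^(8.14019 - 1810.94/(244.485 + 190.84)) / 760 * 0.101325
P_sat = 1.273857 MPa
Convert: 1.273857 MPa * 10.0 = 12.739 bar
P_sat = 12.739 bar


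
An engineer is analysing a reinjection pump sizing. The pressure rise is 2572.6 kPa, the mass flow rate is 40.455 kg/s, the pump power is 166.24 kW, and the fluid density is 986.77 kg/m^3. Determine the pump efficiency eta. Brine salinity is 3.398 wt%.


eta = mdot * dP / (rho * P_pump)
eta = 40.455 * 2572.6 / (986.77 * 166.24)
eta = 0.63444


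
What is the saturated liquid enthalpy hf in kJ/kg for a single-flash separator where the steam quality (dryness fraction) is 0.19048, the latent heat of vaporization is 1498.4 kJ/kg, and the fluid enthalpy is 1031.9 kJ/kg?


hf = h - x * hfg
hf = 1031.9 - 0.19048 * 1498.4
hf = 746.48 kJ/kg


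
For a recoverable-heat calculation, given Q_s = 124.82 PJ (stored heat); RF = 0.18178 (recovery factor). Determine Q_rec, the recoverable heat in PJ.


Q_rec = Q_s * RF
Q_rec = 124.82 * 0.18178
Q_rec = 22.690 PJ


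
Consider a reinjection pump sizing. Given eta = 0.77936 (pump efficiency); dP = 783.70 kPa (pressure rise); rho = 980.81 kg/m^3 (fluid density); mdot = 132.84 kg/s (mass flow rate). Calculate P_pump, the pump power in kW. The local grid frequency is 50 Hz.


P_pump = mdot * dP / (rho * eta)
P_pump = 132.84 * 783.70 / (980.81 * 0.77936)
P_pump = 136.19 kW


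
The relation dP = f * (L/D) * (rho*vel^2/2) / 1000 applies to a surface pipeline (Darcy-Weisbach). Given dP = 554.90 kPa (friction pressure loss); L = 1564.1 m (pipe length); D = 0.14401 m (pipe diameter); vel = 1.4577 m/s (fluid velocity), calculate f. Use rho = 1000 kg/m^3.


f = dP*1000 / ((L/D)*(rho*vel^2/2))
f = 554.90*1000 / ((1564.1/0.14401)*(1000*1.4577^2/2))
f = 0.048088


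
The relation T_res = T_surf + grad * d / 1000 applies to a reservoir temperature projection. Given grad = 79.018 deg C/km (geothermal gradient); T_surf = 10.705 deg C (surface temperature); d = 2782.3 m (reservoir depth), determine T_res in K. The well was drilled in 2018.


T_res = T_surf + grad * d / 1000
T_res = 10.705 + 79.018 * 2782.3 / 1000
T_res = 230.5568 deg C
Convert to K: 230.5568 + 273.15 = 503.71 K
T_res = 503.71 K


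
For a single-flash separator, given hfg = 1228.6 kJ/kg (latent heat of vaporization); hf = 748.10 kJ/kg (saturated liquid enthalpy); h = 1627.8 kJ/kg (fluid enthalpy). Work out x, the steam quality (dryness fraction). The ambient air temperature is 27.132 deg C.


x = (h - hf) / hfg
x = (1627.8 - 748.10) / 1228.6
x = 0.71602


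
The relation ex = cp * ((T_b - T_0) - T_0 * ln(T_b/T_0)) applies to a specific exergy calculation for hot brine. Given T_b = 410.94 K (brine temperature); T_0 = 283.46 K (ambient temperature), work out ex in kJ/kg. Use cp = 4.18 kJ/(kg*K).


ex = cp * ((T_b - T_0) - T_0 * ln(T_b/T_0))
ex = 4.18 * ((410.94 - 283.46) - 283.46 * ln(410.94/283.46))
ex = 92.837 kJ/kg


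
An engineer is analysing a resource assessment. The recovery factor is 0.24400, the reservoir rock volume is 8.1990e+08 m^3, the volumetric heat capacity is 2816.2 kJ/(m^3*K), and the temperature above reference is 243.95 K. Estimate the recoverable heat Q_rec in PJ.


Step 1: Q_s = Vr*rhoc*dT/1e12 = 8.1990e+08*2816.2*243.95/1e12 = 563.2811 PJ
Step 2: Q_rec = Q_s * RF = 563.2811 * 0.244 = 137.44 PJ
Q_rec = 137.44 PJ


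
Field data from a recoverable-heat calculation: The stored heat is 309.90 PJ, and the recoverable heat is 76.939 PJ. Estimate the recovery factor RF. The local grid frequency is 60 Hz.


RF = Q_rec / Q_s
RF = 76.939 / 309.90
RF = 0.24827


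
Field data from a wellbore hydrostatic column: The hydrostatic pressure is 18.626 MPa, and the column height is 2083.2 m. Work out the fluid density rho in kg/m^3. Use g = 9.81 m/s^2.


rho = P * 1e6 / (g * h)
rho = 18.626 * 1e6 / (9.81 * 2083.2)
rho = 911.42 kg/m^3


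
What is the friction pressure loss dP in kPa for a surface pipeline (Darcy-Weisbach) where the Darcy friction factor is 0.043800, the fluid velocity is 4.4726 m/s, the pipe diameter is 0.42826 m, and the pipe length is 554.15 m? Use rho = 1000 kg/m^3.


dP = f * (L/D) * (rho*vel^2/2) / 1000
dP = 0.043800 * (554.15/0.42826) * (1000*4.4726^2/2) / 1000
dP = 566.87 kPa


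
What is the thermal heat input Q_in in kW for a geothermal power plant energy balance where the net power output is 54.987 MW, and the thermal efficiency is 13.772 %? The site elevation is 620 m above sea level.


Q_in = W_net / (eta / 100)
Q_in = 54.987 / (13.772 / 100)
Q_in = 399.2666 MW
Convert: 399.2666 MW * 1000.0 = 3.9927e+05 kW
Q_in = 3.9927e+05 kW


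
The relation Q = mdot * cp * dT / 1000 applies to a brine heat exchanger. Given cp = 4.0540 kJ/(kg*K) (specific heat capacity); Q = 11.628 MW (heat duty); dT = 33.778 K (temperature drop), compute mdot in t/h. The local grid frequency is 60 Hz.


mdot = Q * 1000 / (cp * dT)
mdot = 11.628 * 1000 / (4.0540 * 33.778)
mdot = 84.91557 kg/s
Convert: 84.91557 kg/s * 3.6 = 305.70 t/h
mdot = 305.70 t/h


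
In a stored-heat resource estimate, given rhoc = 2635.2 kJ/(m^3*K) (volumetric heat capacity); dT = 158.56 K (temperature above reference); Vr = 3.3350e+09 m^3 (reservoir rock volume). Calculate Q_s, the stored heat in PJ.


Q_s = Vr * rhoc * dT / 1e12
Q_s = 3.3350e+09 * 2635.2 * 158.56 / 1e12
Q_s = 1393.5 PJ


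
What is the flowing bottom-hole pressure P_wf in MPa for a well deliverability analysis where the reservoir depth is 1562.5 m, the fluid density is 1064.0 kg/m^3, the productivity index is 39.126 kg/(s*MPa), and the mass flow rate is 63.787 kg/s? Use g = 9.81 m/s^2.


Step 1: P_i = rho*g*h/1e6 = 1064.0*9.81*1562.5/1e6 = 16.30913 MPa
Step 2: P_wf = P_i - mdot/PI = 16.30913 - 63.787/39.126 = 14.679 MPa
P_wf = 14.679 MPa


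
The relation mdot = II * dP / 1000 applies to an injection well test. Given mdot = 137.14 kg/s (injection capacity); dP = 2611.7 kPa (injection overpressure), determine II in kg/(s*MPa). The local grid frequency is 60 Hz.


II = mdot * 1000 / dP
II = 137.14 * 1000 / 2611.7
II = 52.510 kg/(s*MPa)


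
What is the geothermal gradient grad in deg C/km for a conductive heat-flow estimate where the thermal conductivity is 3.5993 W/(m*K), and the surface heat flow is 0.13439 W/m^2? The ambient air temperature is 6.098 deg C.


grad = q * 1000 / k
grad = 0.13439 * 1000 / 3.5993
grad = 37.338 deg C/km


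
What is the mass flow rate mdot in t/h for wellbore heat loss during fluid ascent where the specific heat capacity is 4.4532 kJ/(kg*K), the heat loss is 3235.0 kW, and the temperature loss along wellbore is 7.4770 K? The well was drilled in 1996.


mdot = Q_loss / (cp * dT)
mdot = 3235.0 / (4.4532 * 7.4770)
mdot = 97.15714 kg/s
Convert: 97.15714 kg/s * 3.6 = 349.77 t/h
mdot = 349.77 t/h


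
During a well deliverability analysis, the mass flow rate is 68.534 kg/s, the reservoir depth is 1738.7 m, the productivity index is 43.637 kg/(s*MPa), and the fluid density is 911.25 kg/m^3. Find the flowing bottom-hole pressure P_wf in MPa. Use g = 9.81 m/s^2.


Step 1: P_i = rho*g*h/1e6 = 911.25*9.81*1738.7/1e6 = 15.54287 MPa
Step 2: P_wf = P_i - mdot/PI = 15.54287 - 68.534/43.637 = 13.972 MPa
P_wf = 13.972 MPa


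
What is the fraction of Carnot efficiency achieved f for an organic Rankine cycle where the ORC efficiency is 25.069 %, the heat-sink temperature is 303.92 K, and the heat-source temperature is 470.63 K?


f = (eta_orc/100) / (1 - Tc/Th)
f = (25.069/100) / (1 - 303.92/470.63)
f = 0.70771


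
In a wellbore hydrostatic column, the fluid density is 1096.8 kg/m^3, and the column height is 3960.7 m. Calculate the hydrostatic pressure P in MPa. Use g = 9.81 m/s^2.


P = rho * g * h / 1e6
P = 1096.8 * 9.81 * 3960.7 / 1e6
P = 42.616 MPa


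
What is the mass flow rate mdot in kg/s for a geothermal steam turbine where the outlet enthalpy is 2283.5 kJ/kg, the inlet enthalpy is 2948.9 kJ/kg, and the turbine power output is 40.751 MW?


mdot = P * 1000 / (h_in - h_out)
mdot = 40.751 * 1000 / (2948.9 - 2283.5)
mdot = 61.243 kg/s


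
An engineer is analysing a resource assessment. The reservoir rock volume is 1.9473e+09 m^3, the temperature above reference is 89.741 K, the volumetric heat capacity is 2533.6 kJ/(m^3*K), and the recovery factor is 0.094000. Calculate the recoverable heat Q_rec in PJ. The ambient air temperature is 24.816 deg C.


Step 1: Q_s = Vr*rhoc*dT/1e12 = 1.9473e+09*2533.6*89.741/1e12 = 442.7533 PJ
Step 2: Q_rec = Q_s * RF = 442.7533 * 0.094 = 41.619 PJ
Q_rec = 41.619 PJ


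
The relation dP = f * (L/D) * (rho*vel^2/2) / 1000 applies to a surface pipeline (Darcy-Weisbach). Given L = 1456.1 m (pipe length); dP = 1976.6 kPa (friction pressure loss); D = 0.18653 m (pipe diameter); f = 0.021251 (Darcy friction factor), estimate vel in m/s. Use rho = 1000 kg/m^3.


vel = sqrt(dP*1000*2*D / (f*L*rho))
vel = sqrt(1976.6*1000*2*0.18653 / (0.021251*1456.1*1000))
vel = 4.8816 m/s


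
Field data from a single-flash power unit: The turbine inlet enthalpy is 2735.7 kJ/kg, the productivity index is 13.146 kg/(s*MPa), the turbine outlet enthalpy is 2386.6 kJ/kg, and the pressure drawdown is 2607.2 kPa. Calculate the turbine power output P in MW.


Step 1: mdot = PI * dP / 1000 = 13.146 * 2607.2 / 1000 = 34.27425 kg/s
Step 2: P = mdot*(h_in - h_out)/1000 = 34.27425*(2735.7 - 2386.6)/1000 = 11.965 MW
P = 11.965 MW


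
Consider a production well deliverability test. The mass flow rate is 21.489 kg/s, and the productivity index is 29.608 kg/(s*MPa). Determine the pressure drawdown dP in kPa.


dP = mdot * 1000 / PI
dP = 21.489 * 1000 / 29.608
dP = 725.78 kPa


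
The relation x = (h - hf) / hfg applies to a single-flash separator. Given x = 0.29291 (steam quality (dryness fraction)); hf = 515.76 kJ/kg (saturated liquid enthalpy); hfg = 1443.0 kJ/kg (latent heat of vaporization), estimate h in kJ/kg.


h = hf + x * hfg
h = 515.76 + 0.29291 * 1443.0
h = 938.43 kJ/kg


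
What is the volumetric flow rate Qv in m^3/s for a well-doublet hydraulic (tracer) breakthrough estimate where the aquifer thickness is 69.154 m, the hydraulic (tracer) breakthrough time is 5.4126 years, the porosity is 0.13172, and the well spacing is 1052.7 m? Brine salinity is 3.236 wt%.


Qv = pi*hr*phi*L^2 / (3*t_bt*365.25*86400)
Qv = pi*69.154*0.13172*1052.7^2 / (3*5.4126*365.25*86400)
Qv = 0.061887 m^3/s


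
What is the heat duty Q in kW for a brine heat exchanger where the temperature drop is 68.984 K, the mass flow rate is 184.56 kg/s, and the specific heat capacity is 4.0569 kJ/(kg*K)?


Q = mdot * cp * dT / 1000
Q = 184.56 * 4.0569 * 68.984 / 1000
Q = 51.65118 MW
Convert: 51.65118 MW * 1000.0 = 51651 kW
Q = 51651 kW


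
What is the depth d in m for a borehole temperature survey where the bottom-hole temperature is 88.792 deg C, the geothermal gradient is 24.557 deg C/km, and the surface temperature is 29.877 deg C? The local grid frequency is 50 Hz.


d = (T_d - T_surf) / grad * 1000
d = (88.792 - 29.877) / 24.557 * 1000
d = 2399.1 m


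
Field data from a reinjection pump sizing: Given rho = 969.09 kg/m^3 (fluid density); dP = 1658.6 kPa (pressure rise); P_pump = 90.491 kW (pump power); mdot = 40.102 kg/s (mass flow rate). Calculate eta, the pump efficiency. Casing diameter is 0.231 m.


eta = mdot * dP / (rho * P_pump)
eta = 40.102 * 1658.6 / (969.09 * 90.491)
eta = 0.75847


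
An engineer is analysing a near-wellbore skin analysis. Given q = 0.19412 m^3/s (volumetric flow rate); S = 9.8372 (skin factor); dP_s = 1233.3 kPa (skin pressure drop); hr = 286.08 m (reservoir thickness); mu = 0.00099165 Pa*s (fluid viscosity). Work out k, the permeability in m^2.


k = S*q*mu / (2*pi*dP_s*1000*hr)
k = 9.8372*0.19412*0.00099165 / (2*pi*1233.3*1000*286.08)
k = 8.5421e-13 m^2


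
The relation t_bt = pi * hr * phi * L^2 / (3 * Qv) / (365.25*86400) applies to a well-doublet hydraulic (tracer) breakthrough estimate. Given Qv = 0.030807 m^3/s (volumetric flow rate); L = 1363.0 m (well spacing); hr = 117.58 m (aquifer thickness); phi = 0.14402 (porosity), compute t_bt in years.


t_bt = pi * hr * phi * L^2 / (3 * Qv) / (365.25*86400)
t_bt = pi * 117.58 * 0.14402 * 1363.0^2 / (3 * 0.030807) / (365.25*86400)
t_bt = 33.886 years


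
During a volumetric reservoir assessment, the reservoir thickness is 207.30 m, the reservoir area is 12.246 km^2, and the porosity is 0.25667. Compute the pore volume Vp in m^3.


Vp = A * 1e6 * hr * phi
Vp = 12.246 * 1e6 * 207.30 * 0.25667
Vp = 6.5158e+08 m^3


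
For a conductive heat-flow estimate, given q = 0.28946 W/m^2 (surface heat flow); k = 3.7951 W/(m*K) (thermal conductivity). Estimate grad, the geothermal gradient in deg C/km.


grad = q * 1000 / k
grad = 0.28946 * 1000 / 3.7951
grad = 76.272 deg C/km


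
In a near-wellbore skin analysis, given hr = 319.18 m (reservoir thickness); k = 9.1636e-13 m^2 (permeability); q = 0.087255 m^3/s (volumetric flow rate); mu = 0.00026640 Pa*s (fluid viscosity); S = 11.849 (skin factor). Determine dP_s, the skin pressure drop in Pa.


dP_s = S * q * mu / (2*pi*k*hr) / 1000
dP_s = 11.849 * 0.087255 * 0.00026640 / (2*pi*9.1636e-13*319.18) / 1000
dP_s = 149.8734 kPa
Convert: 149.8734 kPa * 1000.0 = 1.4987e+05 Pa
dP_s = 1.4987e+05 Pa


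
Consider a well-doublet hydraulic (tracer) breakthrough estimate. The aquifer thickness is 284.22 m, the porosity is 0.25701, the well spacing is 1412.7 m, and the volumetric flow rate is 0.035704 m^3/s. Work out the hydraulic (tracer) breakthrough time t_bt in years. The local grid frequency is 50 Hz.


t_bt = pi * hr * phi * L^2 / (3 * Qv) / (365.25*86400)
t_bt = pi * 284.22 * 0.25701 * 1412.7^2 / (3 * 0.035704) / (365.25*86400)
t_bt = 135.49 years


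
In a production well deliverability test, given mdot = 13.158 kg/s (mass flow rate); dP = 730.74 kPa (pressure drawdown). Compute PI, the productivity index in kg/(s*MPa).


PI = mdot * 1000 / dP
PI = 13.158 * 1000 / 730.74
PI = 18.006 kg/(s*MPa)


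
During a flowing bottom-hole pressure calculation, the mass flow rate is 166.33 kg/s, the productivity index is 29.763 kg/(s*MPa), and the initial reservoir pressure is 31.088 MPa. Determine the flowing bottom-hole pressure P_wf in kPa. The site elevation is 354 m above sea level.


P_wf = P_i - mdot / PI
P_wf = 31.088 - 166.33 / 29.763
P_wf = 25.49952 MPa
Convert: 25.49952 MPa * 1000.0 = 25500 kPa
P_wf = 25500 kPa


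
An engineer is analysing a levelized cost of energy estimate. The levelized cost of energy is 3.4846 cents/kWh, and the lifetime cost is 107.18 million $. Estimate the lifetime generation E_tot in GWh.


E_tot = C_tot / LCOE * 100
E_tot = 107.18 / 3.4846 * 100
E_tot = 3075.8 GWh


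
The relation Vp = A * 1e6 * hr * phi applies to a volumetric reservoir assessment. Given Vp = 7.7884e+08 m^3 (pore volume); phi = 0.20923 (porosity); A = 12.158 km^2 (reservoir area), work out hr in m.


hr = Vp / (A * 1e6 * phi)
hr = 7.7884e+08 / (12.158 * 1e6 * 0.20923)
hr = 306.17 m


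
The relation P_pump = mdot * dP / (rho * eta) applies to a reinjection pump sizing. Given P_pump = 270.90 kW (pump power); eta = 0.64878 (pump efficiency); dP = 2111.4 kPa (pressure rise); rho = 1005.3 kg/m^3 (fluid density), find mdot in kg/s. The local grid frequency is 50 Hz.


mdot = P_pump * rho * eta / dP
mdot = 270.90 * 1005.3 * 0.64878 / 2111.4
mdot = 83.682 kg/s


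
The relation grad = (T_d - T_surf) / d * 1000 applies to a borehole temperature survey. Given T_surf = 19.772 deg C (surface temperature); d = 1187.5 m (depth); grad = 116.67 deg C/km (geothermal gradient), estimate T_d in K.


T_d = T_surf + grad * d / 1000
T_d = 19.772 + 116.67 * 1187.5 / 1000
T_d = 158.3176 deg C
Convert to K: 158.3176 + 273.15 = 431.47 K
T_d = 431.47 K


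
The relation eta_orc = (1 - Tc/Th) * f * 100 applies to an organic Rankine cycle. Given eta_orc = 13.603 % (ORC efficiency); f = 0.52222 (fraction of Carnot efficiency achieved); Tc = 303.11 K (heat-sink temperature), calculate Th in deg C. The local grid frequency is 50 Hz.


Th = Tc / (1 - (eta_orc/100)/f)
Th = 303.11 / (1 - (13.603/100)/0.52222)
Th = 409.8762 K
Convert to deg C: 409.8762 - 273.15 = 136.73 deg C
Th = 136.73 deg C


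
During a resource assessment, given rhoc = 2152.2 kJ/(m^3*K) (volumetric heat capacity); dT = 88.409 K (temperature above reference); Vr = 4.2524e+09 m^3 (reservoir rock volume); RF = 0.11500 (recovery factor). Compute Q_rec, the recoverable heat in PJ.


Step 1: Q_s = Vr*rhoc*dT/1e12 = 4.2524e+09*2152.2*88.409/1e12 = 809.1205 PJ
Step 2: Q_rec = Q_s * RF = 809.1205 * 0.115 = 93.049 PJ
Q_rec = 93.049 PJ


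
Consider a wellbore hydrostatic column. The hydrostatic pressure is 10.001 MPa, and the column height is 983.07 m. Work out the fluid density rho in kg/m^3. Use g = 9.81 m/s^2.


rho = P * 1e6 / (g * h)
rho = 10.001 * 1e6 / (9.81 * 983.07)
rho = 1037.0 kg/m^3


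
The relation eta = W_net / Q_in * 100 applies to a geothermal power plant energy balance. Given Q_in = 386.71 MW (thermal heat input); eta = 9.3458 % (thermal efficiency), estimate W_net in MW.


W_net = eta / 100 * Q_in
W_net = 9.3458 / 100 * 386.71
W_net = 36.141 MW


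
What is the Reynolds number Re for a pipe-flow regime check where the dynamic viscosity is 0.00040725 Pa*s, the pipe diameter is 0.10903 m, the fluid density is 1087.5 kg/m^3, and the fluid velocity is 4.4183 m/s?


Re = rho * vel * D / mu
Re = 1087.5 * 4.4183 * 0.10903 / 0.00040725
Re = 1.2864e+06


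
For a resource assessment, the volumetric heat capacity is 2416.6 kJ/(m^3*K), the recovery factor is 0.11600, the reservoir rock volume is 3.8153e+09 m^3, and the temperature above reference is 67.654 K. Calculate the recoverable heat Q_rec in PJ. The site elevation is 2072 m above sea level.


Step 1: Q_s = Vr*rhoc*dT/1e12 = 3.8153e+09*2416.6*67.654/1e12 = 623.7735 PJ
Step 2: Q_rec = Q_s * RF = 623.7735 * 0.116 = 72.358 PJ
Q_rec = 72.358 PJ


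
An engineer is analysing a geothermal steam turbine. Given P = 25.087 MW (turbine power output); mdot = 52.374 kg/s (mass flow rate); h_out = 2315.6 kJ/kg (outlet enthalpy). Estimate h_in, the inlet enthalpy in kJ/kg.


h_in = h_out + P * 1000 / mdot
h_in = 2315.6 + 25.087 * 1000 / 52.374
h_in = 2794.6 kJ/kg


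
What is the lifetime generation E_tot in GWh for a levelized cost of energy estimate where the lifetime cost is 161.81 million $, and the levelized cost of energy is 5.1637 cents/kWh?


E_tot = C_tot / LCOE * 100
E_tot = 161.81 / 5.1637 * 100
E_tot = 3133.6 GWh


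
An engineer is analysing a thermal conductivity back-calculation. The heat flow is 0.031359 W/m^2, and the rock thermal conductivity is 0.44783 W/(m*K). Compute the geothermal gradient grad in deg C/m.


grad = q / k * 1000
grad = 0.031359 / 0.44783 * 1000
grad = 70.02434 deg C/km
Convert: 70.02434 deg C/km * 0.001 = 0.070024 deg C/m
grad = 0.070024 deg C/m


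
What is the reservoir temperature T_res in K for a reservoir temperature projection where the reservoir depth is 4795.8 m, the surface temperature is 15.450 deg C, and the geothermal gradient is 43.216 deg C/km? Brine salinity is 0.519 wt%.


T_res = T_surf + grad * d / 1000
T_res = 15.450 + 43.216 * 4795.8 / 1000
T_res = 222.7053 deg C
Convert to K: 222.7053 + 273.15 = 495.86 K
T_res = 495.86 K


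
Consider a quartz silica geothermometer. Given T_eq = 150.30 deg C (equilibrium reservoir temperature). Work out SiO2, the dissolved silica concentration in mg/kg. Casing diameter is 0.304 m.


SiO2 = 10^(5.19 - 1309/(T_eq + 273.15))
SiO2 = 10^(5.19 - 1309/(150.30 + 273.15))
SiO2 = 125.52 mg/kg


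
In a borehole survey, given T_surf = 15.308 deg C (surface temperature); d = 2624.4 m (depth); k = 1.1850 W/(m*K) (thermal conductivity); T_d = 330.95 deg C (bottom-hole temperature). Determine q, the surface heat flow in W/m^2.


Step 1: grad = (T_d - T_surf)/d * 1000 = (330.95 - 15.308)/2624.4 * 1000 = 120.2721 deg C/km
Step 2: q = k * grad / 1000 = 1.185 * 120.2721 / 1000 = 0.14252 W/m^2
q = 0.14252 W/m^2


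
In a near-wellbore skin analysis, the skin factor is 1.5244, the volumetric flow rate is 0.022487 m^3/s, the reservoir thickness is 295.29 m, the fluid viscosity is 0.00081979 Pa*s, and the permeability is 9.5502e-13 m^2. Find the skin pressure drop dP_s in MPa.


dP_s = S * q * mu / (2*pi*k*hr) / 1000
dP_s = 1.5244 * 0.022487 * 0.00081979 / (2*pi*9.5502e-13*295.29) / 1000
dP_s = 15.85959 kPa
Convert: 15.85959 kPa * 0.001 = 0.015860 MPa
dP_s = 0.015860 MPa


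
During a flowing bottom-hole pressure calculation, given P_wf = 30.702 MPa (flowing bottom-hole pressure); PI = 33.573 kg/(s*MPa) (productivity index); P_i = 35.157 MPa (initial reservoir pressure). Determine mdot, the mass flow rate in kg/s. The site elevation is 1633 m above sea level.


mdot = (P_i - P_wf) * PI
mdot = (35.157 - 30.702) * 33.573
mdot = 149.57 kg/s


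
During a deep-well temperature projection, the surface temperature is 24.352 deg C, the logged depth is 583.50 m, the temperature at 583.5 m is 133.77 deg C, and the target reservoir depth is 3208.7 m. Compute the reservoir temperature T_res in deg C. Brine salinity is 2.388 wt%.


Step 1: grad = (T_d1 - T_surf)/d1 * 1000 = (133.77 - 24.352)/583.5 * 1000 = 187.5201 deg C/km
Step 2: T_res = T_surf + grad*d2/1000 = 24.352 + 187.5201*3208.7/1000 = 626.05 deg C
T_res = 626.05 deg C


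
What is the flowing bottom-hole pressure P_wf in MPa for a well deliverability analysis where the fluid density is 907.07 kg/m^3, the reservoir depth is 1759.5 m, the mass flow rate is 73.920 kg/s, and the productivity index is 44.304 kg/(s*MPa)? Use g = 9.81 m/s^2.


Step 1: P_i = rho*g*h/1e6 = 907.07*9.81*1759.5/1e6 = 15.65666 MPa
Step 2: P_wf = P_i - mdot/PI = 15.65666 - 73.92/44.304 = 13.988 MPa
P_wf = 13.988 MPa


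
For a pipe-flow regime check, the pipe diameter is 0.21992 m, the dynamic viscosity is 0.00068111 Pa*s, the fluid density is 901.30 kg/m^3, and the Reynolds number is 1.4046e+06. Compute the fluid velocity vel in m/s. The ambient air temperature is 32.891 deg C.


vel = Re * mu / (rho * D)
vel = 1.4046e+06 * 0.00068111 / (901.30 * 0.21992)
vel = 4.8265 m/s
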